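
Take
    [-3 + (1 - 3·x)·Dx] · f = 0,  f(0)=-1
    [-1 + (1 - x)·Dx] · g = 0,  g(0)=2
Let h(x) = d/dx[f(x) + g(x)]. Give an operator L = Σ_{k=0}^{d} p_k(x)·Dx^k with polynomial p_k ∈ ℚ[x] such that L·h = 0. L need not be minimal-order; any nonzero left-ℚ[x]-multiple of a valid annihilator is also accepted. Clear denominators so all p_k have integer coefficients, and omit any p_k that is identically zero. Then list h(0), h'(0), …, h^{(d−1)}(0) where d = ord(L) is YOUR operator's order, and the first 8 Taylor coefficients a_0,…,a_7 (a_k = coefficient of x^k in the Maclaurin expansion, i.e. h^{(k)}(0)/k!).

L = 18 + (-12 + 18·x)·Dx + (1 - 4·x + 3·x^2)·Dx^2  (order 2).
h: a_k = -1, -14, -75, -316, -1205, -4362, -15295, -52472, …
ICs: h(0) = -1, h′(0) = -14.

f: a_k = -1, -3, -9, -27, -81, -243, -729, -2187, …
g: a_k = 2, 2, 2, 2, 2, 2, 2, 2, …
h₀=f+g: left-lcm gives L₀, ord ≤ 2.
h=h₀': d/dx-closure on L₀ ⇒ L.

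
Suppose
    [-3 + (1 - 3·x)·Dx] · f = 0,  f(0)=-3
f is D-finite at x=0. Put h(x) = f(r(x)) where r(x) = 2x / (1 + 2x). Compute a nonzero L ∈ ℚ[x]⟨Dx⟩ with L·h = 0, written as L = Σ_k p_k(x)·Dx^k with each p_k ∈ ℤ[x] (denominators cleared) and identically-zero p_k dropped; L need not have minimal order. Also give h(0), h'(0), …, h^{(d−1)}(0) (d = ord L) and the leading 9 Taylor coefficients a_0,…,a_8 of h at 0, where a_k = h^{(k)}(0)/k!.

L = 6 + (-1 + 2·x + 8·x^2)·Dx  (order 1).
h: a_k = -3, -18, -72, -288, -1152, -4608, -18432, -73728, -294912, …
ICs: h(0) = -3.

f: a_k = -3, -9, -27, -81, -243, -729, -2187, -6561, -19683, …
Substitute x→r, Dx→(1/r')Dx; clear ⇒ L₀.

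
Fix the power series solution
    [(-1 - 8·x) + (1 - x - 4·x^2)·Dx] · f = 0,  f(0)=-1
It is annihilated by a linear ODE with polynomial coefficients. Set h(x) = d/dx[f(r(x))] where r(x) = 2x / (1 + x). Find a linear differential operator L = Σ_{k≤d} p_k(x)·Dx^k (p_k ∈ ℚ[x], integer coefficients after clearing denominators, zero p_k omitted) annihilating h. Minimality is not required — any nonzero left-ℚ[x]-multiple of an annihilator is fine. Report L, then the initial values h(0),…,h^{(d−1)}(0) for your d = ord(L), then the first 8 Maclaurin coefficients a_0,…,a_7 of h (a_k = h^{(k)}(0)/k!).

L = (18 + 102·x + 918·x^2 + 578·x^3) + (-1 - 18·x + 306·x^3 + 289·x^4)·Dx  (order 1).
h: a_k = -2, -36, -102, -1224, -2890, -31212, -68782, -707472, …
ICs: h(0) = -2.

f: a_k = -1, -1, -5, -9, -29, -65, -181, -441, …
L₀ from L_f via x↦r, Dx↦r'^{-1}Dx.
h₀' ⇒ L via d/dx closure of L₀.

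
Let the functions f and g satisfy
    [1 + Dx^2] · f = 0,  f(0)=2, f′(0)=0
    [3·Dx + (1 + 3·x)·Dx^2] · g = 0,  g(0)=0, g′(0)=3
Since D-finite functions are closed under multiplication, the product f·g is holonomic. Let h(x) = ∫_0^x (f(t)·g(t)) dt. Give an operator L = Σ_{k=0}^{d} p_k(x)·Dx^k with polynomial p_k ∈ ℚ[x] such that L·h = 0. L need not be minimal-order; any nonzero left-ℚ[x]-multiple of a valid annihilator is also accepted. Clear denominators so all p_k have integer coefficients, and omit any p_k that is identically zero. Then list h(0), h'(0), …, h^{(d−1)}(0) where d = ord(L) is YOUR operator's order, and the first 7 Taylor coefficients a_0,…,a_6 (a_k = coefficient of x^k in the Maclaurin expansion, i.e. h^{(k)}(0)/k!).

f: a_k = 2, 0, -1, 0, 1/12, 0, -1/360, …
g: a_k = 0, 3, -9/2, 9, -81/4, 243/5, -243/2, …
L₀ := L_f ⊗_s L_g (sym. prod.), ord ≤ 4.
h=∫₀ˣh₀: take L = L₀·Dx.
L = (-203 - 222·x - 189·x^2 + 432·x^3 + 324·x^4)·Dx + (-84 - 108·x + 648·x^2 + 648·x^3)·Dx^2 + (-208 - 228·x - 54·x^2 + 864·x^3 + 648·x^4)·Dx^3 + (-84 - 108·x + 648·x^2 + 648·x^3)·Dx^4 + (-5 - 6·x + 135·x^2 + 432·x^3 + 324·x^4)·Dx^5  (order 5).
h: a_k = 0, 0, 3, -3, 15/4, -36/5, 1769/120, …
ICs: h(0) = 0, h′(0) = 0, h′′(0) = 6, h′′′(0) = -18, h′′′′(0) = 90.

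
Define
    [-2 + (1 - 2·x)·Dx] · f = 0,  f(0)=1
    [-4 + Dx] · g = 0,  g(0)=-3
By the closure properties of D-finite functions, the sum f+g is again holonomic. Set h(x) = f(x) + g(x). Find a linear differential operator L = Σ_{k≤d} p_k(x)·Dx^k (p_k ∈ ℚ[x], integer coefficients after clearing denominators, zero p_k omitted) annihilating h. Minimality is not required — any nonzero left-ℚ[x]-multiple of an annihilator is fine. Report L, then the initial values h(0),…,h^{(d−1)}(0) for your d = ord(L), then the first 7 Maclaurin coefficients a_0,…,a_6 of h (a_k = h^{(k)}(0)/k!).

L = -32·x + (-4 + 32·x - 32·x^2)·Dx + (1 - 6·x + 8·x^2)·Dx^2  (order 2).
h: a_k = -2, -10, -20, -24, -16, 32/5, 704/15, …
ICs: h(0) = -2, h′(0) = -10.

f: a_k = 1, 2, 4, 8, 16, 32, 64, …
g: a_k = -3, -12, -24, -32, -32, -128/5, -256/15, …
Sum ⇒ L₀ = lclm(L_f,L_g) in ℚ(x)⟨Dx⟩.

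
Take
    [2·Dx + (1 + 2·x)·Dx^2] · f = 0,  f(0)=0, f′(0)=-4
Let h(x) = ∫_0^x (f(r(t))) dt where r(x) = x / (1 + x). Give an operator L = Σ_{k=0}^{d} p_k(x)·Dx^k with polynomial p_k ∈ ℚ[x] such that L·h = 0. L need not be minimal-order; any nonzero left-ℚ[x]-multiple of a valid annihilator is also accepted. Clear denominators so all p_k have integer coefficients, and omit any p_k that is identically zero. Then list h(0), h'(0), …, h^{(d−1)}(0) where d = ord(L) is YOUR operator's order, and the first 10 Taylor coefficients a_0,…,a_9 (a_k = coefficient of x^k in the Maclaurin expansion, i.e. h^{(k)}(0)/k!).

f: a_k = 0, -4, 4, -16/3, 8, -64/5, 64/3, -256/7, 64, -1024/9, …
h₀=f(r): pull back L_f along r ⇒ L₀.
Integrate: L := L₀·Dx.
L = (4 + 6·x)·Dx^2 + (1 + 4·x + 3·x^2)·Dx^3  (order 3).
h: a_k = 0, 0, -2, 8/3, -13/3, 8, -242/15, 104/3, -1093/14, 1640/9, …
ICs: h(0) = 0, h′(0) = 0, h′′(0) = -4.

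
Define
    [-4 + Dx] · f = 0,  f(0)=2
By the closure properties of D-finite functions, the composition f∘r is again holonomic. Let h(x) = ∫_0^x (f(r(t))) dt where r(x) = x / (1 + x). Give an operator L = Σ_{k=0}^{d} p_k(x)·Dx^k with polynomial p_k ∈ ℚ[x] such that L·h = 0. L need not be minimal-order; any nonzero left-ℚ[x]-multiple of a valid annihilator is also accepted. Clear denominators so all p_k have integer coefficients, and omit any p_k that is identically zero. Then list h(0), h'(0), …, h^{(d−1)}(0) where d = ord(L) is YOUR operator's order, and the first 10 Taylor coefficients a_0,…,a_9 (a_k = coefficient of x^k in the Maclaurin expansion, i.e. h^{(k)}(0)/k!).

f: a_k = 2, 8, 16, 64/3, 64/3, 256/15, 512/45, 2048/315, 1024/315, 4096/2835, …
h₀=f(r): pull back L_f along r ⇒ L₀.
∫: right-multiply L₀ by Dx.
L = -4·Dx + (1 + 2·x + x^2)·Dx^2  (order 2).
h: a_k = 0, 2, 4, 8/3, -2/3, -8/15, 28/45, -88/315, -17/315, 632/2835, …
ICs: h(0) = 0, h′(0) = 2.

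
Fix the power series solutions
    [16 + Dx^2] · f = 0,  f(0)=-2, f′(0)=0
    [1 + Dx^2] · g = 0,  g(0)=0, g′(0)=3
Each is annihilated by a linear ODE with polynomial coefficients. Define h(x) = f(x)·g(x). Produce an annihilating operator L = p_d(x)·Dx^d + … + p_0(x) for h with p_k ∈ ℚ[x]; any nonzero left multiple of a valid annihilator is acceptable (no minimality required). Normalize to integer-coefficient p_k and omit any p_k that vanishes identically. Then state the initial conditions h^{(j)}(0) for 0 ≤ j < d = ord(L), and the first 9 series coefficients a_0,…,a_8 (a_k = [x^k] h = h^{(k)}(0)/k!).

L = 225 + 34·Dx^2 + Dx^4  (order 4).
h: a_k = 0, -6, 0, 49, 0, -1441/20, 0, 37969/840, 0, …
ICs: h(0) = 0, h′(0) = -6, h′′(0) = 0, h′′′(0) = 294.

f: a_k = -2, 0, 16, 0, -64/3, 0, 512/45, 0, -1024/315, …
g: a_k = 0, 3, 0, -1/2, 0, 1/40, 0, -1/1680, 0, …
L₀ := L_f ⊗_s L_g (sym. prod.), ord ≤ 4.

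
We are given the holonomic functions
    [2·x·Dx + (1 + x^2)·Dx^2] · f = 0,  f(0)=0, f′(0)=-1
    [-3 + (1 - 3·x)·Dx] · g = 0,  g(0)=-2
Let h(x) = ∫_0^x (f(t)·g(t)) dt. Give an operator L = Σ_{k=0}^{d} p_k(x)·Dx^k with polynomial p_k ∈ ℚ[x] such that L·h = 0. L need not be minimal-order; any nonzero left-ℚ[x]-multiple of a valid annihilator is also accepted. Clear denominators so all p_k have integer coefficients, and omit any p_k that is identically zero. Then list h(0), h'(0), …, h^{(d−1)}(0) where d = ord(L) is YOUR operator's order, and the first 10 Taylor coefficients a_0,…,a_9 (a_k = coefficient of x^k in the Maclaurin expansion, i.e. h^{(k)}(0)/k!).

f: a_k = 0, -1, 0, 1/3, 0, -1/5, 0, 1/7, 0, -1/9, …
g: a_k = -2, -6, -18, -54, -162, -486, -1458, -4374, -13122, -39366, …
Product ⇒ symmetric product L₀, ord ≤ 2.
h=∫h₀ ⇒ L = L₀·Dx.
L = 6·x·Dx + (6 - 2·x + 12·x^2)·Dx^2 + (-1 + 3·x - x^2 + 3·x^3)·Dx^3  (order 3).
h: a_k = 0, 0, 1, 2, 13/3, 52/5, 391/15, 2346/35, 6157/35, 49256/105, …
ICs: h(0) = 0, h′(0) = 0, h′′(0) = 2.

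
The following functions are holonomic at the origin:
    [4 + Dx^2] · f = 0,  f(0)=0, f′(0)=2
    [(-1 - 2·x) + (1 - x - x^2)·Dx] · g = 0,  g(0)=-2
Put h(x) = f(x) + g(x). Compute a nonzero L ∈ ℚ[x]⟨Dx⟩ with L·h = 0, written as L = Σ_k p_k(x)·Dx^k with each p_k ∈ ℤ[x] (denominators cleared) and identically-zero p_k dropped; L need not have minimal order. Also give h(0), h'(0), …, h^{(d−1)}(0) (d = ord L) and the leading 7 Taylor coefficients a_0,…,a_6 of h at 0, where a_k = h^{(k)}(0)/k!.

L = (-44 - 96·x - 32·x^2 - 48·x^3 - 40·x^4 - 16·x^5) + (16 - 20·x - 8·x^2 + 16·x^3 - 12·x^4 - 24·x^5 - 8·x^6)·Dx + (-11 - 24·x - 8·x^2 - 12·x^3 - 10·x^4 - 4·x^5)·Dx^2 + (4 - 5·x - 2·x^2 + 4·x^3 - 3·x^4 - 6·x^5 - 2·x^6)·Dx^3  (order 3).
h: a_k = -2, 0, -4, -22/3, -10, -236/15, -26, …
ICs: h(0) = -2, h′(0) = 0, h′′(0) = -8.

f: a_k = 0, 2, 0, -4/3, 0, 4/15, 0, …
g: a_k = -2, -2, -4, -6, -10, -16, -26, …
Weyl lclm of L_f,L_g ⇒ L₀ (ord ≤ 3).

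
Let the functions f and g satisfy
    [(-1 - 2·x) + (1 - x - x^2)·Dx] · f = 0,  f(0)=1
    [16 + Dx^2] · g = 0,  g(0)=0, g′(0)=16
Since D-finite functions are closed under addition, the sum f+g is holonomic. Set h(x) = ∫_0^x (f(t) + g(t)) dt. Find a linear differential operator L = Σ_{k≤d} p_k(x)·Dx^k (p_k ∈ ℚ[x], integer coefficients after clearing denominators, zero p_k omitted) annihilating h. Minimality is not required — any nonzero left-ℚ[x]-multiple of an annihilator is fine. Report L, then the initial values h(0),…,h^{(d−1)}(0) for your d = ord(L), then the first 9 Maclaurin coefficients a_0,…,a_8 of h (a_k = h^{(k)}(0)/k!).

L = (272 + 384·x - 352·x^2 + 192·x^3 + 640·x^4 + 256·x^5)·Dx + (-160 + 368·x + 32·x^2 - 544·x^3 + 48·x^4 + 384·x^5 + 128·x^6)·Dx^2 + (17 + 24·x - 22·x^2 + 12·x^3 + 40·x^4 + 16·x^5)·Dx^3 + (-10 + 23·x + 2·x^2 - 34·x^3 + 3·x^4 + 24·x^5 + 8·x^6)·Dx^4  (order 4).
h: a_k = 0, 1, 17/2, 2/3, -119/12, 1, 316/45, 13/7, 2519/2520, …
ICs: h(0) = 0, h′(0) = 1, h′′(0) = 17, h′′′(0) = 4.

f: a_k = 1, 1, 2, 3, 5, 8, 13, 21, 34, …
g: a_k = 0, 16, 0, -128/3, 0, 512/15, 0, -4096/315, 0, …
Sum ⇒ L₀ = lclm(L_f,L_g) in ℚ(x)⟨Dx⟩.
h=∫₀ˣh₀: take L = L₀·Dx.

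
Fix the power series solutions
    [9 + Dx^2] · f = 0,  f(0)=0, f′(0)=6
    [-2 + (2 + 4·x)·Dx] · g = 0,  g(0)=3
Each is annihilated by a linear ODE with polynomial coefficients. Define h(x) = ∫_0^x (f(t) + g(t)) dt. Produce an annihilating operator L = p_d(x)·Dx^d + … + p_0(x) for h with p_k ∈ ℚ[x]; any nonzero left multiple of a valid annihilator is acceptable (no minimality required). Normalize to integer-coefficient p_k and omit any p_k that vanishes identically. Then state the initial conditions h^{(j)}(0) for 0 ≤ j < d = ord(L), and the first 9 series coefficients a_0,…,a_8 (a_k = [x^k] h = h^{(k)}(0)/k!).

f: a_k = 0, 6, 0, -9, 0, 81/20, 0, -243/280, 0, …
g: a_k = 3, 3, -3/2, 3/2, -15/8, 21/8, -63/16, 99/16, -1287/128, …
h₀=f+g: left-lcm gives L₀, ord ≤ 3.
Integrate: L := L₀·Dx.
L = (-54 - 162·x - 162·x^2)·Dx + (36 + 234·x + 486·x^2 + 324·x^3)·Dx^2 + (-6 - 18·x - 18·x^2)·Dx^3 + (4 + 26·x + 54·x^2 + 36·x^3)·Dx^4  (order 4).
h: a_k = 0, 3, 9/2, -1/2, -15/8, -3/8, 89/80, -9/16, 2979/4480, …
ICs: h(0) = 0, h′(0) = 3, h′′(0) = 9, h′′′(0) = -3.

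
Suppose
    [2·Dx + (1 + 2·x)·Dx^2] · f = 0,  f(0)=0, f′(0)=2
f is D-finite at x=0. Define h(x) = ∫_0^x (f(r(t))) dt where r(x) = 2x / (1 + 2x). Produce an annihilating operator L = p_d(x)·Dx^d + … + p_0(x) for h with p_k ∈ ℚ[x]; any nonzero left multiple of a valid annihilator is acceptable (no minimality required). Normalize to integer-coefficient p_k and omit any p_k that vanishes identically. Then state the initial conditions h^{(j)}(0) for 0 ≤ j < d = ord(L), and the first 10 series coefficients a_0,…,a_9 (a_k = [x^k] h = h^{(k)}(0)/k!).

L = (8 + 24·x)·Dx^2 + (1 + 8·x + 12·x^2)·Dx^3  (order 3).
h: a_k = 0, 0, 2, -16/3, 52/3, -64, 3872/15, -3328/3, 34976/7, -209920/9, …
ICs: h(0) = 0, h′(0) = 0, h′′(0) = 4.

f: a_k = 0, 2, -2, 8/3, -4, 32/5, -32/3, 128/7, -32, 512/9, …
L₀ from L_f via x↦r, Dx↦r'^{-1}Dx.
h=∫₀ˣh₀: take L = L₀·Dx.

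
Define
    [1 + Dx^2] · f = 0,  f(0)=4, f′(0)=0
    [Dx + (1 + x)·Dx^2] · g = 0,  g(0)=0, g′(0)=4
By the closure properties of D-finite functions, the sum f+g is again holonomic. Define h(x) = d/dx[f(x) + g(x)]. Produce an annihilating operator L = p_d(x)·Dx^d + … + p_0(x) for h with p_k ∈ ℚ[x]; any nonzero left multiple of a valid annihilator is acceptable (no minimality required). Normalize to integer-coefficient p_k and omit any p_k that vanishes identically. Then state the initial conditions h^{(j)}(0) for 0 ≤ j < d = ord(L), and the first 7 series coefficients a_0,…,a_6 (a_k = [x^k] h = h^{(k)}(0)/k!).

f: a_k = 4, 0, -2, 0, 1/6, 0, -1/180, …
g: a_k = 0, 4, -2, 4/3, -1, 4/5, -2/3, …
Sum ⇒ L₀ = lclm(L_f,L_g) in ℚ(x)⟨Dx⟩.
Differentiate: ansatz ord ≤ ord L₀ ⇒ L.
L = (7 + 2·x + x^2) + (3 + 5·x + 3·x^2 + x^3)·Dx + (7 + 2·x + x^2)·Dx^2 + (3 + 5·x + 3·x^2 + x^3)·Dx^3  (order 3).
h: a_k = 4, -8, 4, -10/3, 4, -121/30, 4, …
ICs: h(0) = 4, h′(0) = -8, h′′(0) = 8.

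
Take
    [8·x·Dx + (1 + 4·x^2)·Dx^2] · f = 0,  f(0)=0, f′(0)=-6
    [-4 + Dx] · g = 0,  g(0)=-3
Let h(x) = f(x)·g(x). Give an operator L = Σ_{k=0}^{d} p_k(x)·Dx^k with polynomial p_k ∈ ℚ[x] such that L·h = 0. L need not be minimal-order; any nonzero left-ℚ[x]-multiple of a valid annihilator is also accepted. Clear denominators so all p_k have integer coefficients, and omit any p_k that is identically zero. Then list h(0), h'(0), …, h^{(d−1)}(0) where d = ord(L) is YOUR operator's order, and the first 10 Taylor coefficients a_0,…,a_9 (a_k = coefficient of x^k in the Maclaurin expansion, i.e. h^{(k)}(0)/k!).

L = (16 - 32·x + 64·x^2) + (-8 + 8·x - 32·x^2)·Dx + (1 + 4·x^2)·Dx^2  (order 2).
h: a_k = 0, 18, 72, 120, 96, 288/5, 128, 4992/35, -6656/35, -31232/105, …
ICs: h(0) = 0, h′(0) = 18.

f: a_k = 0, -6, 0, 8, 0, -96/5, 0, 384/7, 0, -512/3, …
g: a_k = -3, -12, -24, -32, -32, -128/5, -256/15, -1024/105, -512/105, -2048/945, …
f·g: L₀ = L_f ⊗_s L_g, ord ≤ 2·1.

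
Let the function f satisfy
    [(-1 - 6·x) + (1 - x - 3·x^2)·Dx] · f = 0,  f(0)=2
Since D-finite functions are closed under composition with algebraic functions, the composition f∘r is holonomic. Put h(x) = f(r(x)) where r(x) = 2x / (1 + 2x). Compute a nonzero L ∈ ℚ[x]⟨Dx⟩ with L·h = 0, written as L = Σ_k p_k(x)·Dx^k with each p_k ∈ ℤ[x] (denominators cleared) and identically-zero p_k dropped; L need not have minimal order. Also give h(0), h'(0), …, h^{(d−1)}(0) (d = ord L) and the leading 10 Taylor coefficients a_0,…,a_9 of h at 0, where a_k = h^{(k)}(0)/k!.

f: a_k = 2, 2, 8, 14, 38, 80, 194, 434, 1016, 2318, …
h₀=f(r): pull back L_f along r ⇒ L₀.
L = (2 + 28·x) + (-1 - 4·x + 8·x^2 + 24·x^3)·Dx  (order 1).
h: a_k = 2, 4, 24, 0, 288, -576, 4608, -16128, 87552, -368640, …
ICs: h(0) = 2.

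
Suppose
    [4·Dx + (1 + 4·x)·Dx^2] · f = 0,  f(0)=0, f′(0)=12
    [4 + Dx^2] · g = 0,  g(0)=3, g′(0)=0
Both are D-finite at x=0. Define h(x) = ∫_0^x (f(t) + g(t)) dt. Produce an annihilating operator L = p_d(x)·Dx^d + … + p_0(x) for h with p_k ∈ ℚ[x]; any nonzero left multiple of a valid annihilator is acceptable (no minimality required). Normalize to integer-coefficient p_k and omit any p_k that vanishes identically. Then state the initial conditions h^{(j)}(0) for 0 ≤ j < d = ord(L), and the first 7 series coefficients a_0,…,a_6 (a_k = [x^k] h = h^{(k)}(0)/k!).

L = (400 + 128·x + 256·x^2)·Dx^2 + (36 + 176·x + 192·x^2 + 256·x^3)·Dx^3 + (100 + 32·x + 64·x^2)·Dx^4 + (9 + 44·x + 48·x^2 + 64·x^3)·Dx^5  (order 5).
h: a_k = 0, 3, 6, -10, 16, -38, 512/5, …
ICs: h(0) = 0, h′(0) = 3, h′′(0) = 12, h′′′(0) = -60, h′′′′(0) = 384.

f: a_k = 0, 12, -24, 64, -192, 3072/5, -2048, …
g: a_k = 3, 0, -6, 0, 2, 0, -4/15, …
f+g: L₀ = lclm(L_f,L_g), ord ≤ 2+2.
h=∫h₀ ⇒ L = L₀·Dx.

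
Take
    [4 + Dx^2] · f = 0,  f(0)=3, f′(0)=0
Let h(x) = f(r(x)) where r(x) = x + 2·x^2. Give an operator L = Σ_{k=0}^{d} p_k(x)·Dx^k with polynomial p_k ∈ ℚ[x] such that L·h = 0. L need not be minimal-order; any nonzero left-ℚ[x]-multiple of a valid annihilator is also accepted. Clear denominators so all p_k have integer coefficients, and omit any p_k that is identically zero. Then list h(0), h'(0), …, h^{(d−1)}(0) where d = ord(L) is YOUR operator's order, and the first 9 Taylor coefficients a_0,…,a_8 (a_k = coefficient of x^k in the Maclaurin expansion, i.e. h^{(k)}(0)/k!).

L = (4 + 48·x + 192·x^2 + 256·x^3) - 4·Dx + (1 + 4·x)·Dx^2  (order 2).
h: a_k = 3, 0, -6, -24, -22, 16, 716/15, 304/5, 1682/105, …
ICs: h(0) = 3, h′(0) = 0.

f: a_k = 3, 0, -6, 0, 2, 0, -4/15, 0, 2/105, …
h₀=f(r): pull back L_f along r ⇒ L₀.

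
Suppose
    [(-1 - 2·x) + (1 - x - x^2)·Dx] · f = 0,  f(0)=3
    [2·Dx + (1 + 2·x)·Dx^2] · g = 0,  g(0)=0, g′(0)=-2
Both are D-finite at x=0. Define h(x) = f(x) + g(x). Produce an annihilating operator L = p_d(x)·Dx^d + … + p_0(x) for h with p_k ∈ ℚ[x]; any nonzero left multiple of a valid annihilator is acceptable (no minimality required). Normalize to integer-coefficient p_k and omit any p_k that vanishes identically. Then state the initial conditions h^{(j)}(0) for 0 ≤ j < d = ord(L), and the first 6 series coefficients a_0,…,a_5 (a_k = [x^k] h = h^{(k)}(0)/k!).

f: a_k = 3, 3, 6, 9, 15, 24, …
g: a_k = 0, -2, 2, -8/3, 4, -32/5, …
L₀ := lclm(L_f,L_g); ord L₀ ≤ 1+2.
L = (34 + 92·x + 116·x^2 + 48·x^3 + 24·x^4)·Dx + (5 + 60·x + 170·x^2 + 180·x^3 + 100·x^4 + 40·x^5)·Dx^2 + (-3 - 11·x - 5·x^2 + 20·x^3 + 30·x^4 + 24·x^5 + 8·x^6)·Dx^3  (order 3).
h: a_k = 3, 1, 8, 19/3, 19, 88/5, …
ICs: h(0) = 3, h′(0) = 1, h′′(0) = 16.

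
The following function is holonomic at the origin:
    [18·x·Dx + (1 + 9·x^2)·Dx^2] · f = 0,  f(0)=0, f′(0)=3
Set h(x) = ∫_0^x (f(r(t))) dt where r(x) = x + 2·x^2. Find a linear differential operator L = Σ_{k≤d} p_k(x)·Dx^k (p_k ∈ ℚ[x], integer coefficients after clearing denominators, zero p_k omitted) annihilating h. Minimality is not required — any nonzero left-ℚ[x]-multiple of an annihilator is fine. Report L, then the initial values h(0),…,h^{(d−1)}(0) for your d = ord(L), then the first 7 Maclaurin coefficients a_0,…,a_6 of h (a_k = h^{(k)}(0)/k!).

f: a_k = 0, 3, 0, -9, 0, 243/5, 0, …
Change of var in L_f (x↦r) gives L₀.
h=∫₀ˣh₀: take L = L₀·Dx.
L = (-4 + 18·x + 144·x^2 + 432·x^3 + 432·x^4)·Dx^2 + (1 + 4·x + 9·x^2 + 72·x^3 + 180·x^4 + 144·x^5)·Dx^3  (order 3).
h: a_k = 0, 0, 3/2, 2, -9/4, -54/5, -99/10, …
ICs: h(0) = 0, h′(0) = 0, h′′(0) = 3.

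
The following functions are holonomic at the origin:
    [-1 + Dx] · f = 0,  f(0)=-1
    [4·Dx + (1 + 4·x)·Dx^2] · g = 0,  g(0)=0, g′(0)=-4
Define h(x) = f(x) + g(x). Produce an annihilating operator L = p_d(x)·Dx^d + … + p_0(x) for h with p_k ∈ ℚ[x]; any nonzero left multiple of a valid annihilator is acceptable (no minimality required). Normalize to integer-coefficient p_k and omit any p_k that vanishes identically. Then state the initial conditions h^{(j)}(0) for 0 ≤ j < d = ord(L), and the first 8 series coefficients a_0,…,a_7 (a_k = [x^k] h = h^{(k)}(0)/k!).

f: a_k = -1, -1, -1/2, -1/6, -1/24, -1/120, -1/720, -1/5040, …
g: a_k = 0, -4, 8, -64/3, 64, -1024/5, 2048/3, -16384/7, …
f+g: L₀ = lclm(L_f,L_g), ord ≤ 1+2.
L = (-36 - 16·x)·Dx + (31 - 8·x - 16·x^2)·Dx^2 + (5 + 24·x + 16·x^2)·Dx^3  (order 3).
h: a_k = -1, -5, 15/2, -43/2, 1535/24, -24577/120, 491519/720, -11796481/5040, …
ICs: h(0) = -1, h′(0) = -5, h′′(0) = 15.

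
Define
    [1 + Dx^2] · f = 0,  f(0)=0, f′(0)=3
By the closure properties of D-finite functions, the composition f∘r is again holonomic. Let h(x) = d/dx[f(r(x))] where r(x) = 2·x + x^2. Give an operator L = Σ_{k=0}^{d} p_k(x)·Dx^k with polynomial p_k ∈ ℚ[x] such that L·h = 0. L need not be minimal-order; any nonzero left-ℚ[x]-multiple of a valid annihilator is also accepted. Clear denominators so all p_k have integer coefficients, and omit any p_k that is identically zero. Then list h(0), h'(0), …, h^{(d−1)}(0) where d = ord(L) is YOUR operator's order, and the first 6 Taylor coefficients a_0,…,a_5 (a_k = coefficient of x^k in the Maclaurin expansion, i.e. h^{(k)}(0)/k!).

L = (7 + 16·x + 24·x^2 + 16·x^3 + 4·x^4) + (-3 - 3·x)·Dx + (1 + 2·x + x^2)·Dx^2  (order 2).
h: a_k = 6, 6, -12, -24, -11, 9, …
ICs: h(0) = 6, h′(0) = 6.

f: a_k = 0, 3, 0, -1/2, 0, 1/40, …
f∘r: x↦r, Dx↦Dx/r' in L_f ⇒ L₀.
h=h₀': d/dx-closure on L₀ ⇒ L.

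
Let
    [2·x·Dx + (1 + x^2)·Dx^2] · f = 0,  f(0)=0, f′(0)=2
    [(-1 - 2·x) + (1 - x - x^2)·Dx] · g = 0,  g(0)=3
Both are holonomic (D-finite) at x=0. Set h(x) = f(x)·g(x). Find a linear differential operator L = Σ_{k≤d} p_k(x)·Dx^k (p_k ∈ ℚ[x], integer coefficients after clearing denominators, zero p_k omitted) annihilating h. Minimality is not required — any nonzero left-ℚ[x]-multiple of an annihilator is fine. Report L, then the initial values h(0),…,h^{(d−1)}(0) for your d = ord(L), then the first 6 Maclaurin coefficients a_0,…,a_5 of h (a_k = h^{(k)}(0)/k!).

L = (2 + 2·x + 6·x^2) + (2 + 2·x + 4·x^2 + 6·x^3)·Dx + (-1 + x + x^3 + x^4)·Dx^2  (order 2).
h: a_k = 0, 6, 6, 10, 16, 136/5, …
ICs: h(0) = 0, h′(0) = 6.

f: a_k = 0, 2, 0, -2/3, 0, 2/5, …
g: a_k = 3, 3, 6, 9, 15, 24, …
Sym-product of L_f,L_g gives L₀ (≤ ord 2).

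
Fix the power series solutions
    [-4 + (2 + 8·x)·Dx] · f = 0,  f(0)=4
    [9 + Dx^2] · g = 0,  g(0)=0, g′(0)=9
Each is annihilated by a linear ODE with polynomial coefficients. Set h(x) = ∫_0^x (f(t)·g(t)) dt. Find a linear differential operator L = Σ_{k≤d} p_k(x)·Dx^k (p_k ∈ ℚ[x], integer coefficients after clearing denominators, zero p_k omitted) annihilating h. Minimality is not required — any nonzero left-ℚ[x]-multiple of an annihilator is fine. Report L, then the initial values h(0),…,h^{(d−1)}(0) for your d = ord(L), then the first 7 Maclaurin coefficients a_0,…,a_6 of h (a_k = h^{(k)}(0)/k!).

f: a_k = 4, 8, -8, 16, -40, 112, -336, …
g: a_k = 0, 9, 0, -27/2, 0, 243/40, 0, …
f·g: L₀ = L_f ⊗_s L_g, ord ≤ 1·2.
∫: right-multiply L₀ by Dx.
L = (21 + 72·x + 144·x^2)·Dx + (-4 - 16·x)·Dx^2 + (1 + 8·x + 16·x^2)·Dx^3  (order 3).
h: a_k = 0, 0, 18, 24, -63/2, 36/5, -759/20, …
ICs: h(0) = 0, h′(0) = 0, h′′(0) = 36.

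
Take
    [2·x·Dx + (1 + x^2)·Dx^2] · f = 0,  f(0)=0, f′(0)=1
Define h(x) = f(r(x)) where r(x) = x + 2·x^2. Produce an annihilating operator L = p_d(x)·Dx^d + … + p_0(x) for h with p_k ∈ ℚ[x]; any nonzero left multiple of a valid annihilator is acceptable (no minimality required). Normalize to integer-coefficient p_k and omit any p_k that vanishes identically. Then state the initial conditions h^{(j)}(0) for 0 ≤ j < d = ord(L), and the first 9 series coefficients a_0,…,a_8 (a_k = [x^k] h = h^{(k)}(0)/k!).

f: a_k = 0, 1, 0, -1/3, 0, 1/5, 0, -1/7, 0, …
Change of var in L_f (x↦r) gives L₀.
L = (-4 + 2·x + 16·x^2 + 48·x^3 + 48·x^4)·Dx + (1 + 4·x + x^2 + 8·x^3 + 20·x^4 + 16·x^5)·Dx^2  (order 2).
h: a_k = 0, 1, 2, -1/3, -2, -19/5, -2/3, 55/7, 14, …
ICs: h(0) = 0, h′(0) = 1.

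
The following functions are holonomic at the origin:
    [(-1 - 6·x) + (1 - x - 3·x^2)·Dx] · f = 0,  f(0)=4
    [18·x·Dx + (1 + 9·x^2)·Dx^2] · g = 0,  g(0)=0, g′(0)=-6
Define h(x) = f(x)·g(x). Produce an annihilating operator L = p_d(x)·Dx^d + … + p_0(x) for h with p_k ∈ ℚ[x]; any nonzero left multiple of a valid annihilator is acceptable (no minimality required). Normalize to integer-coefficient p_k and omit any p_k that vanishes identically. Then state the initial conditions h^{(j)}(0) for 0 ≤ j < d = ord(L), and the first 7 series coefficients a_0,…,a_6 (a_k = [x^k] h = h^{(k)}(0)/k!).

f: a_k = 4, 4, 16, 28, 76, 160, 388, …
g: a_k = 0, -6, 0, 18, 0, -486/5, 0, …
Product ⇒ symmetric product L₀, ord ≤ 2.
L = (6 + 18·x + 162·x^2) + (2 - 6·x + 36·x^2 + 162·x^3)·Dx + (-1 + x - 6·x^2 + 9·x^3 + 27·x^4)·Dx^2  (order 2).
h: a_k = 0, -24, -24, -24, -96, -2784/5, -4224/5, …
ICs: h(0) = 0, h′(0) = -24.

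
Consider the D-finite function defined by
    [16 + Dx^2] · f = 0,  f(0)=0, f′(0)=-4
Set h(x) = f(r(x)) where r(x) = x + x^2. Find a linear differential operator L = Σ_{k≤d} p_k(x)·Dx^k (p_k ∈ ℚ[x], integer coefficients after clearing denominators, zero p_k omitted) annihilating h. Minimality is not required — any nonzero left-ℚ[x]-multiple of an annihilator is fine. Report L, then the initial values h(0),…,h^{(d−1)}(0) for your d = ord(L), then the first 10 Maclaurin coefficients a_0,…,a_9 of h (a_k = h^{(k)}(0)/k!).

L = (16 + 96·x + 192·x^2 + 128·x^3) - 2·Dx + (1 + 2·x)·Dx^2  (order 2).
h: a_k = 0, -4, -4, 32/3, 32, 352/15, -32, -25856/315, -2816/45, 70528/2835, …
ICs: h(0) = 0, h′(0) = -4.

f: a_k = 0, -4, 0, 32/3, 0, -128/15, 0, 1024/315, 0, -2048/2835, …
h₀=f(r): pull back L_f along r ⇒ L₀.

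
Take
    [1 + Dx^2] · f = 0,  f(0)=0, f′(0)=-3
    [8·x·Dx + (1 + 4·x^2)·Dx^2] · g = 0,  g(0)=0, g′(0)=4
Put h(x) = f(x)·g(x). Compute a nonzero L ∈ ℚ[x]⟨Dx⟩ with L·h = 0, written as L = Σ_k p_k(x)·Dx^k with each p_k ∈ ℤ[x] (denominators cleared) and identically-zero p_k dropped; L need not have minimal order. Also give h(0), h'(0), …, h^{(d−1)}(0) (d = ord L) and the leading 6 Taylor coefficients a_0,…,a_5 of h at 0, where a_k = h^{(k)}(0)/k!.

f: a_k = 0, -3, 0, 1/2, 0, -1/40, …
g: a_k = 0, 4, 0, -16/3, 0, 64/5, …
L₀ := L_f ⊗_s L_g (sym. prod.), ord ≤ 4.
L = (85 + 944·x^2 + 416·x^4 + 256·x^6 + 256·x^8) + (144·x + 704·x^3 + 768·x^5 + 1024·x^7)·Dx + (90 + 992·x^2 + 576·x^4 + 512·x^6 + 512·x^8)·Dx^2 + (144·x + 704·x^3 + 768·x^5 + 1024·x^7)·Dx^3 + (5 + 48·x^2 + 160·x^4 + 256·x^6 + 256·x^8)·Dx^4  (order 4).
h: a_k = 0, 0, -12, 0, 18, 0, …
ICs: h(0) = 0, h′(0) = 0, h′′(0) = -24, h′′′(0) = 0.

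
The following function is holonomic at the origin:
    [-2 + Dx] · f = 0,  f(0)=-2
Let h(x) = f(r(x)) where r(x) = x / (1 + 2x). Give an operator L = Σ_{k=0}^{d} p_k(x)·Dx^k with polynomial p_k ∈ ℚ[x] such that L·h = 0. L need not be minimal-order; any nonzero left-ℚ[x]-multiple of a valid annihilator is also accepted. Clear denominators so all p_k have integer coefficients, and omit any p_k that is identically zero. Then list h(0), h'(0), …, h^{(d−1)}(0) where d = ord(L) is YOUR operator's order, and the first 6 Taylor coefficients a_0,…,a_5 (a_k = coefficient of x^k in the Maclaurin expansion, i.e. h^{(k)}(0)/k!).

L = -2 + (1 + 4·x + 4·x^2)·Dx  (order 1).
h: a_k = -2, -4, 4, -8/3, -4/3, 152/15, …
ICs: h(0) = -2.

f: a_k = -2, -4, -4, -8/3, -4/3, -8/15, …
Substitute x→r, Dx→(1/r')Dx; clear ⇒ L₀.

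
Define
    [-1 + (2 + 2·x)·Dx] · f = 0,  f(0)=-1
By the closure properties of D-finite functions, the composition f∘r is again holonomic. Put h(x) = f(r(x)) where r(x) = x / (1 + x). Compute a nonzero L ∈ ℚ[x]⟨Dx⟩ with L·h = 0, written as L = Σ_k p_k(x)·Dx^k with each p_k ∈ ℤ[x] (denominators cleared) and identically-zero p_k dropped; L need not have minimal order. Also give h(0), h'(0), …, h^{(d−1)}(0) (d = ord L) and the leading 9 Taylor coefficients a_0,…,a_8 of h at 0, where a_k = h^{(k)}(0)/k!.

f: a_k = -1, -1/2, 1/8, -1/16, 5/128, -7/256, 21/1024, -33/2048, 429/32768, …
Change of var in L_f (x↦r) gives L₀.
L = -1 + (2 + 6·x + 4·x^2)·Dx  (order 1).
h: a_k = -1, -1/2, 5/8, -13/16, 141/128, -399/256, 2353/1024, -7205/2048, 182461/32768, …
ICs: h(0) = -1.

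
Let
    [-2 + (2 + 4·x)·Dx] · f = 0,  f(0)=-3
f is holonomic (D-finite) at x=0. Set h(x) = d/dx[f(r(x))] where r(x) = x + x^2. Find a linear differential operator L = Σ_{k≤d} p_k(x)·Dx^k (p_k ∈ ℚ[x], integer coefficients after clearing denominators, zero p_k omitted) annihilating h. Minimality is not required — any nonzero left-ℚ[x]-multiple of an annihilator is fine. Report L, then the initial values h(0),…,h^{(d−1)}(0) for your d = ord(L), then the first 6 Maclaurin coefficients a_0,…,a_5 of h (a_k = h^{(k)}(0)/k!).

f: a_k = -3, -3, 3/2, -3/2, 15/8, -21/8, …
f∘r: x↦r, Dx↦Dx/r' in L_f ⇒ L₀.
Differentiate: ansatz ord ≤ ord L₀ ⇒ L.
L = 1 + (-1 - 4·x - 6·x^2 - 4·x^3)·Dx  (order 1).
h: a_k = -3, -3, 9/2, -9/2, 15/8, 27/8, …
ICs: h(0) = -3.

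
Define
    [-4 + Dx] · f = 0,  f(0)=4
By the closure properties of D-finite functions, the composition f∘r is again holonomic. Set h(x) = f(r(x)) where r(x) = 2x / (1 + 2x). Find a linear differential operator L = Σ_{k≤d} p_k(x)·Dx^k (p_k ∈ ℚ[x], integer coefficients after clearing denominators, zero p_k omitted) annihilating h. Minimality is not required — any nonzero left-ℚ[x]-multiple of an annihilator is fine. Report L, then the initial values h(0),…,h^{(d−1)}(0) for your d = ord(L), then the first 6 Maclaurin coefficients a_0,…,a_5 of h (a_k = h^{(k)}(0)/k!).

L = -8 + (1 + 4·x + 4·x^2)·Dx  (order 1).
h: a_k = 4, 32, 64, -128/3, -256/3, 3584/15, …
ICs: h(0) = 4.

f: a_k = 4, 16, 32, 128/3, 128/3, 512/15, …
Change of var in L_f (x↦r) gives L₀.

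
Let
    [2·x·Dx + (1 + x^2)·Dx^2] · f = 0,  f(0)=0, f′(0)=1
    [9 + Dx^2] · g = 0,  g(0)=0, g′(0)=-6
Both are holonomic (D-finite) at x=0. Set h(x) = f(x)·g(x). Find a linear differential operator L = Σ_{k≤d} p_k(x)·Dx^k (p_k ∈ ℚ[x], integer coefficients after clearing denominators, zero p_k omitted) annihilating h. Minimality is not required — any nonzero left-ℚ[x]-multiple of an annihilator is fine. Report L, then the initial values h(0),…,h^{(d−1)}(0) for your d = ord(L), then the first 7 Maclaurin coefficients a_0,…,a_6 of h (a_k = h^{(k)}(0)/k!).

f: a_k = 0, 1, 0, -1/3, 0, 1/5, 0, …
g: a_k = 0, -6, 0, 9, 0, -81/20, 0, …
h₀=f·g: eliminate ⇒ L₀, order ≤ 2·2.
L = (1170 + 3834·x^2 + 4779·x^4 + 2916·x^6 + 729·x^8) + (396·x + 1044·x^3 + 972·x^5 + 324·x^7)·Dx + (220 + 768·x^2 + 1026·x^4 + 648·x^6 + 162·x^8)·Dx^2 + (44·x + 116·x^3 + 108·x^5 + 36·x^7)·Dx^3 + (10 + 38·x^2 + 55·x^4 + 36·x^6 + 9·x^8)·Dx^4  (order 4).
h: a_k = 0, 0, -6, 0, 11, 0, -33/4, …
ICs: h(0) = 0, h′(0) = 0, h′′(0) = -12, h′′′(0) = 0.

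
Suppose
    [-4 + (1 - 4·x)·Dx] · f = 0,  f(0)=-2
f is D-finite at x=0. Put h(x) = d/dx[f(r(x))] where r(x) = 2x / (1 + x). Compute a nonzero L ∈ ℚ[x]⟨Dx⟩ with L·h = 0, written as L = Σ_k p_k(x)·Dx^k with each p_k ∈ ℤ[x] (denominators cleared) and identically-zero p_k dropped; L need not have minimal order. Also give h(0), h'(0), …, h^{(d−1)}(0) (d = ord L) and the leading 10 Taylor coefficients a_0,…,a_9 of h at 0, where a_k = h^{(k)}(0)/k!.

f: a_k = -2, -8, -32, -128, -512, -2048, -8192, -32768, -131072, -524288, …
f∘r: x↦r, Dx↦Dx/r' in L_f ⇒ L₀.
Derive L from L₀ (diff closure).
L = 14 + (-1 + 7·x)·Dx  (order 1).
h: a_k = -16, -224, -2352, -21952, -192080, -1613472, -13176688, -105413504, -830131344, -6456577120, …
ICs: h(0) = -16.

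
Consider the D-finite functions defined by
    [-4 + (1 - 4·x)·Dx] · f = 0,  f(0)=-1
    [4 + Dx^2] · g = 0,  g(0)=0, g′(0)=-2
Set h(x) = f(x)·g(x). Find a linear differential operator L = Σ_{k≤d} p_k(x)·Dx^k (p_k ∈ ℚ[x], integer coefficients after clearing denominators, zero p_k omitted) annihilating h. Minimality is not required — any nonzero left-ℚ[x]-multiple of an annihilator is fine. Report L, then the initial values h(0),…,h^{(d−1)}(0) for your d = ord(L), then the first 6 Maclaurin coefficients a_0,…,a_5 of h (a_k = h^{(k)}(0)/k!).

L = (-4 + 16·x) + 8·Dx + (-1 + 4·x)·Dx^2  (order 2).
h: a_k = 0, 2, 8, 92/3, 368/3, 7364/15, …
ICs: h(0) = 0, h′(0) = 2.

f: a_k = -1, -4, -16, -64, -256, -1024, …
g: a_k = 0, -2, 0, 4/3, 0, -4/15, …
L₀ := L_f ⊗_s L_g (sym. prod.), ord ≤ 2.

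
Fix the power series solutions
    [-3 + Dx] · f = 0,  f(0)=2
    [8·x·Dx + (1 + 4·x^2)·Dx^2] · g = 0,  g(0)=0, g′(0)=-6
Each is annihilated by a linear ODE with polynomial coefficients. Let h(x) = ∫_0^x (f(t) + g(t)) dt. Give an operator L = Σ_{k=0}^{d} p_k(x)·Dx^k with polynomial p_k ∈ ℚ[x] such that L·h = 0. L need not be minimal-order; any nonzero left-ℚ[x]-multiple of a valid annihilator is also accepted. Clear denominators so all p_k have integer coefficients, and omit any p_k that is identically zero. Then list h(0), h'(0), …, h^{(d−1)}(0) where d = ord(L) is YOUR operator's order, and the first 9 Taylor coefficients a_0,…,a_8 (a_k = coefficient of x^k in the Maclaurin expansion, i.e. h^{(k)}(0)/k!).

L = (24 - 72·x - 288·x^2 - 288·x^3)·Dx^2 + (-17 + 24·x^2 - 144·x^4)·Dx^3 + (3 + 8·x + 24·x^2 + 32·x^3 + 48·x^4)·Dx^4  (order 4).
h: a_k = 0, 2, 0, 3, 17/4, 27/20, -101/40, 81/280, 2229/320, …
ICs: h(0) = 0, h′(0) = 2, h′′(0) = 0, h′′′(0) = 18.

f: a_k = 2, 6, 9, 9, 27/4, 81/20, 81/40, 243/280, 729/2240, …
g: a_k = 0, -6, 0, 8, 0, -96/5, 0, 384/7, 0, …
f+g: L₀ = lclm(L_f,L_g), ord ≤ 1+2.
∫: right-multiply L₀ by Dx.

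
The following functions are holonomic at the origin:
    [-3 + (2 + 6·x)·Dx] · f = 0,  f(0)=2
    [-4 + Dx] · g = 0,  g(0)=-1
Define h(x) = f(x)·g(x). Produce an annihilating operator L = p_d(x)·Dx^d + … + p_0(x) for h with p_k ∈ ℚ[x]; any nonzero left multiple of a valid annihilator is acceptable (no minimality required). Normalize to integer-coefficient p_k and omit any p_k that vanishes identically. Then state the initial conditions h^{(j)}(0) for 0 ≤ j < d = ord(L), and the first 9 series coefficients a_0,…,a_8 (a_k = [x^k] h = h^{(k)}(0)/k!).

L = (-11 - 24·x) + (2 + 6·x)·Dx  (order 1).
h: a_k = -2, -11, -103/4, -953/24, -8161/192, -76883/1920, -497863/23040, -9695729/322560, 133285631/5160960, …
ICs: h(0) = -2.

f: a_k = 2, 3, -9/4, 27/8, -405/64, 1701/128, -15309/512, 72171/1024, -2814669/16384, …
g: a_k = -1, -4, -8, -32/3, -32/3, -128/15, -256/45, -1024/315, -512/315, …
Sym-product of L_f,L_g gives L₀ (≤ ord 1).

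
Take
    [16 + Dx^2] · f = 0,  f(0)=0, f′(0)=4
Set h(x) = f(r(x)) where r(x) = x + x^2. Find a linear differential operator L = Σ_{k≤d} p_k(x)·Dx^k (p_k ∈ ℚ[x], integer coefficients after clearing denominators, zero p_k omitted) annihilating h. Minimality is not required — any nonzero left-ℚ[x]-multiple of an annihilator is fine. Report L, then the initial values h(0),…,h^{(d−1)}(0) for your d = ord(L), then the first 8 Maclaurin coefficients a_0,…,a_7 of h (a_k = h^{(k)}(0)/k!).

L = (16 + 96·x + 192·x^2 + 128·x^3) - 2·Dx + (1 + 2·x)·Dx^2  (order 2).
h: a_k = 0, 4, 4, -32/3, -32, -352/15, 32, 25856/315, …
ICs: h(0) = 0, h′(0) = 4.

f: a_k = 0, 4, 0, -32/3, 0, 128/15, 0, -1024/315, …
h₀=f(r): pull back L_f along r ⇒ L₀.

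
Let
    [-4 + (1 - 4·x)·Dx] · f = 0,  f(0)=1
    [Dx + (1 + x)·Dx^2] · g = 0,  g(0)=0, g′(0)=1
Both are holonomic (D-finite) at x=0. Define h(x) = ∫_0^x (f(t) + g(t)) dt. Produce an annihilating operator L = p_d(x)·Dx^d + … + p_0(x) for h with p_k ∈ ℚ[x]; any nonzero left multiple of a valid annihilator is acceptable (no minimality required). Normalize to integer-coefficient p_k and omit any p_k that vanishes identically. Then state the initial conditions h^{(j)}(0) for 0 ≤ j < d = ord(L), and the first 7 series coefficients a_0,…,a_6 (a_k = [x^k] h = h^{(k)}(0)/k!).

f: a_k = 1, 4, 16, 64, 256, 1024, 4096, …
g: a_k = 0, 1, -1/2, 1/3, -1/4, 1/5, -1/6, …
h₀=f+g: left-lcm gives L₀, ord ≤ 3.
h=∫₀ˣh₀: take L = L₀·Dx.
L = (112 + 32·x)·Dx^2 + (94 + 208·x + 64·x^2)·Dx^3 + (-9 + 23·x + 48·x^2 + 16·x^3)·Dx^4  (order 4).
h: a_k = 0, 1, 5/2, 31/6, 193/12, 1023/20, 1707/10, …
ICs: h(0) = 0, h′(0) = 1, h′′(0) = 5, h′′′(0) = 31.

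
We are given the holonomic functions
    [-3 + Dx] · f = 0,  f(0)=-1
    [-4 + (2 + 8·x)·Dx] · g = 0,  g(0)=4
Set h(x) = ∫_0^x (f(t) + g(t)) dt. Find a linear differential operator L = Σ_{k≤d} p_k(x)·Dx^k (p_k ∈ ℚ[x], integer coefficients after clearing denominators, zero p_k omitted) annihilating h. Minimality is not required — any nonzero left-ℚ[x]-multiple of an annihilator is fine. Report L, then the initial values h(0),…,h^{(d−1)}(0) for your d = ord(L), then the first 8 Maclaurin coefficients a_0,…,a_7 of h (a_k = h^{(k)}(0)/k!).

L = (30 + 72·x)·Dx + (-13 - 72·x - 144·x^2)·Dx^2 + (1 + 16·x + 48·x^2)·Dx^3  (order 3).
h: a_k = 0, 3, 5/2, -25/6, 23/8, -347/40, 4399/240, -26961/560, …
ICs: h(0) = 0, h′(0) = 3, h′′(0) = 5.

f: a_k = -1, -3, -9/2, -9/2, -27/8, -81/40, -81/80, -243/560, …
g: a_k = 4, 8, -8, 16, -40, 112, -336, 1056, …
f+g: L₀ = lclm(L_f,L_g), ord ≤ 1+1.
∫: right-multiply L₀ by Dx.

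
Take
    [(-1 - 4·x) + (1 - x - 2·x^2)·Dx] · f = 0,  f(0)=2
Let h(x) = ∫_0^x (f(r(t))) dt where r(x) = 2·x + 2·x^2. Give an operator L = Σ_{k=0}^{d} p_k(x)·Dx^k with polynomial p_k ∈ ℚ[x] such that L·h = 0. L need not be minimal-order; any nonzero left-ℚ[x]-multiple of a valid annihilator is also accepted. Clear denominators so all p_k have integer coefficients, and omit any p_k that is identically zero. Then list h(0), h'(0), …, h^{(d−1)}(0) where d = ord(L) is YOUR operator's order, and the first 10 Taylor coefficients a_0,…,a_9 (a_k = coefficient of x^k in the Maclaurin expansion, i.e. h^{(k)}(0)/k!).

f: a_k = 2, 2, 6, 10, 22, 42, 86, 170, 342, 682, …
L₀ from L_f via x↦r, Dx↦r'^{-1}Dx.
h=∫₀ˣh₀: take L = L₀·Dx.
L = (2 + 20·x + 48·x^2 + 32·x^3)·Dx + (-1 + 2·x + 10·x^2 + 16·x^3 + 8·x^4)·Dx^2  (order 2).
h: a_k = 0, 2, 2, 28/3, 32, 616/5, 1496/3, 14416/7, 8704, 336224/9, …
ICs: h(0) = 0, h′(0) = 2.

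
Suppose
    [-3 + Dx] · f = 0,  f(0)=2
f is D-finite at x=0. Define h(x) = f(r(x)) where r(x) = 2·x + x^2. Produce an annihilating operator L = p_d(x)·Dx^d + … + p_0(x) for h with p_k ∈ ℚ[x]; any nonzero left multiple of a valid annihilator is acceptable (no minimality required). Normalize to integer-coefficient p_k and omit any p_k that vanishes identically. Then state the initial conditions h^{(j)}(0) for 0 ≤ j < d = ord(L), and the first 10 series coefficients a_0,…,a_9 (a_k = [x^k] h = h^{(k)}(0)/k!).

f: a_k = 2, 6, 9, 9, 27/4, 81/20, 81/40, 243/280, 729/2240, 243/2240, …
L₀ from L_f via x↦r, Dx↦r'^{-1}Dx.
L = (-6 - 6·x) + Dx  (order 1).
h: a_k = 2, 12, 42, 108, 225, 1998/5, 3123/5, 30726/35, 157761/140, 2673/2, …
ICs: h(0) = 2.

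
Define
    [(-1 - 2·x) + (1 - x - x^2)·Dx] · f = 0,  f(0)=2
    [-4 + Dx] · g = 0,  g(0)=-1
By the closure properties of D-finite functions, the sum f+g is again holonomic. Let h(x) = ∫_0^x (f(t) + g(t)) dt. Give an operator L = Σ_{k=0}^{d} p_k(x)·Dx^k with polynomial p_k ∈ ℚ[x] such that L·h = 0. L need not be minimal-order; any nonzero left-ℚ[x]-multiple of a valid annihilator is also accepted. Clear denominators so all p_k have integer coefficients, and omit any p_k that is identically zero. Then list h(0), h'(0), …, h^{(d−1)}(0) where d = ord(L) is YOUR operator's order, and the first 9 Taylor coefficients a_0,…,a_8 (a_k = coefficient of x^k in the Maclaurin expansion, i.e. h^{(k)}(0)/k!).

f: a_k = 2, 2, 4, 6, 10, 16, 26, 42, 68, …
g: a_k = -1, -4, -8, -32/3, -32/3, -128/15, -256/45, -1024/315, -512/315, …
Weyl lclm of L_f,L_g ⇒ L₀ (ord ≤ 2).
Integrate: L := L₀·Dx.
L = (-8·x - 72·x^2 - 32·x^3)·Dx + (-12 + 38·x + 22·x^2 - 32·x^3 - 16·x^4)·Dx^2 + (3 - 9·x - x^2 + 10·x^3 + 4·x^4)·Dx^3  (order 3).
h: a_k = 0, 1, -1, -4/3, -7/6, -2/15, 56/45, 914/315, 6103/1260, …
ICs: h(0) = 0, h′(0) = 1, h′′(0) = -2.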